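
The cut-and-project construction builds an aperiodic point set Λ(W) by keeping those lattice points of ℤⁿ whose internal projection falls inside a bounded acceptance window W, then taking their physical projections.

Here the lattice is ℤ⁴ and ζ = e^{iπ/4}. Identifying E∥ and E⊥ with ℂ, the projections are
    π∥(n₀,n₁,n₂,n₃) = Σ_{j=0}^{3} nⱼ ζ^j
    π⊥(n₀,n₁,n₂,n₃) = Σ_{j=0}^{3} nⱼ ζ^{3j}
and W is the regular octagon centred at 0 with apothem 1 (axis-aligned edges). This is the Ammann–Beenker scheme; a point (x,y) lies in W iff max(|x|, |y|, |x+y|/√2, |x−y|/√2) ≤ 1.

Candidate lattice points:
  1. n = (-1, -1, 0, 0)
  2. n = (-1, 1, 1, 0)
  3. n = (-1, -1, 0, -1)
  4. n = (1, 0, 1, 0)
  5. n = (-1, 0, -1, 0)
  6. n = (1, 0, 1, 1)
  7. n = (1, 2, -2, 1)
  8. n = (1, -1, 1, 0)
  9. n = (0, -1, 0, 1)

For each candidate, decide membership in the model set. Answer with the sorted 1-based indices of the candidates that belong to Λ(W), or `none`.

1

With ζ = e^{iπ/4} the internal vectors are ζ^0,ζ^3,ζ^6,ζ^9.
#1 (-1, -1, 0, 0): internal (-0.292893, -0.707107); octagon support 0.707107 vs apothem 1 → ∈ W
#2 (-1, 1, 1, 0): internal (-1.707107, -0.292893); octagon support 1.707107 vs apothem 1 → ∉ W
#3 (-1, -1, 0, -1): internal (-1.000000, -1.414214); octagon support 1.707107 vs apothem 1 → ∉ W
#4 (1, 0, 1, 0): internal (1.000000, -1.000000); octagon support 1.414214 vs apothem 1 → ∉ W
#5 (-1, 0, -1, 0): internal (-1.000000, 1.000000); octagon support 1.414214 vs apothem 1 → ∉ W
#6 (1, 0, 1, 1): internal (1.707107, -0.292893); octagon support 1.707107 vs apothem 1 → ∉ W
#7 (1, 2, -2, 1): internal (0.292893, 4.121320); octagon support 4.121320 vs apothem 1 → ∉ W
#8 (1, -1, 1, 0): internal (1.707107, -1.707107); octagon support 2.414214 vs apothem 1 → ∉ W
#9 (0, -1, 0, 1): internal (1.414214, 0.000000); octagon support 1.414214 vs apothem 1 → ∉ W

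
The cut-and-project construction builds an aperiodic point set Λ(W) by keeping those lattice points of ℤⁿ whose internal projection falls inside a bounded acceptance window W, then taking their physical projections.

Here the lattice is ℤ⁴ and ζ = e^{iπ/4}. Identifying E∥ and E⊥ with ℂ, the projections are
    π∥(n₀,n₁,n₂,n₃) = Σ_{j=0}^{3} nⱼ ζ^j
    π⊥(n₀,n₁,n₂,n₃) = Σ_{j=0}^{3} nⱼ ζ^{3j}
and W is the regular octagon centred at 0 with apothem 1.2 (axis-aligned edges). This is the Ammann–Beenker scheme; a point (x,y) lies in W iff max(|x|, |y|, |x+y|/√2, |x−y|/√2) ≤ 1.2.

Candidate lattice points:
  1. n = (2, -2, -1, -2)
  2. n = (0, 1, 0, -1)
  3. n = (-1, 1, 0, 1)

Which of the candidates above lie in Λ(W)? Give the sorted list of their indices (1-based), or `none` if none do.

π⊥(n) = n₀ + n₁ζ³ + n₂ζ⁶ + n₃ζ⁹ where ζ = e^{iπ/4}.
candidate 1: n = (2, -2, -1, -2) → π⊥ ≈ (+2.000000, -1.828427); max(|x|,|y|,|x±y|/√2) = 2.707107 > 1.2 ⇒ ∉ W
candidate 2: n = (0, 1, 0, -1) → π⊥ ≈ (-1.414214, +0.000000); max(|x|,|y|,|x±y|/√2) = 1.414214 > 1.2 ⇒ ∉ W
candidate 3: n = (-1, 1, 0, 1) → π⊥ ≈ (-1.000000, +1.414214); max(|x|,|y|,|x±y|/√2) = 1.707107 > 1.2 ⇒ ∉ W

none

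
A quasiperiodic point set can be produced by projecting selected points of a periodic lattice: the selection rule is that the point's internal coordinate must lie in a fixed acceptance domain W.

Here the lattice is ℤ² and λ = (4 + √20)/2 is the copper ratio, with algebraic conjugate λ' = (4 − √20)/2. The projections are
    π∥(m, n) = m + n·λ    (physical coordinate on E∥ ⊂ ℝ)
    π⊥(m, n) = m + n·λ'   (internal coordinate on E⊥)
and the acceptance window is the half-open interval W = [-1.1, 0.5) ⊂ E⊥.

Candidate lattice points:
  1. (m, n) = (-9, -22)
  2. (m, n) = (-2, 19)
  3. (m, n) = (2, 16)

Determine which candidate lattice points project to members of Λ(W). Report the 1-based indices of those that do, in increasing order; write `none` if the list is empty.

none

Compute λ' = (4−√20)/2 = -0.23607, so π⊥(m,n) = m -0.23607·n.
[1] lift (-9,-22): star map gives -3.80650; window check -1.1 ≤ -3.80650 < 0.5 is false → out
[2] lift (-2,19): star map gives -6.48529; window check -1.1 ≤ -6.48529 < 0.5 is false → out
[3] lift (2,16): star map gives -1.77709; window check -1.1 ≤ -1.77709 < 0.5 is false → out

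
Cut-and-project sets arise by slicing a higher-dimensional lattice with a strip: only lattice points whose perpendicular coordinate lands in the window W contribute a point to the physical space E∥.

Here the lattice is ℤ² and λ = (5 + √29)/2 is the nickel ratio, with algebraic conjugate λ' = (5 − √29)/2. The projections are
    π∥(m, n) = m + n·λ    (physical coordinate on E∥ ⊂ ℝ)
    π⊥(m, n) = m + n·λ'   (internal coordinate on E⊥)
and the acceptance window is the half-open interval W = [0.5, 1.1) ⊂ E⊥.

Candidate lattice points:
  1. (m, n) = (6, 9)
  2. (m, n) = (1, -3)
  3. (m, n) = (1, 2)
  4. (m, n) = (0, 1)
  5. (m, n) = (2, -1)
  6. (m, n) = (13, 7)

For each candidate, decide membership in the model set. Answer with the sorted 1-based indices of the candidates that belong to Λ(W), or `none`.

Numerically λ ≈ 5.192582 and λ' = −1/λ ≈ -0.192582.
candidate 1: (m,n)=(6,9) → π∥ = 6+9·λ ≈ 52.733242, π⊥ = 6+9·λ' ≈ 4.266758 ∉ [0.5, 1.1) ⇒ out
candidate 2: (m,n)=(1,-3) → π∥ = 1-3·λ ≈ -14.577747, π⊥ = 1-3·λ' ≈ 1.577747 ∉ [0.5, 1.1) ⇒ out
candidate 3: (m,n)=(1,2) → π∥ = 1+2·λ ≈ 11.385165, π⊥ = 1+2·λ' ≈ 0.614835 ∈ [0.5, 1.1) ⇒ IN Λ
candidate 4: (m,n)=(0,1) → π∥ = 0+1·λ ≈ 5.192582, π⊥ = 0+1·λ' ≈ -0.192582 ∉ [0.5, 1.1) ⇒ out
candidate 5: (m,n)=(2,-1) → π∥ = 2-1·λ ≈ -3.192582, π⊥ = 2-1·λ' ≈ 2.192582 ∉ [0.5, 1.1) ⇒ out
candidate 6: (m,n)=(13,7) → π∥ = 13+7·λ ≈ 49.348077, π⊥ = 13+7·λ' ≈ 11.651923 ∉ [0.5, 1.1) ⇒ out

3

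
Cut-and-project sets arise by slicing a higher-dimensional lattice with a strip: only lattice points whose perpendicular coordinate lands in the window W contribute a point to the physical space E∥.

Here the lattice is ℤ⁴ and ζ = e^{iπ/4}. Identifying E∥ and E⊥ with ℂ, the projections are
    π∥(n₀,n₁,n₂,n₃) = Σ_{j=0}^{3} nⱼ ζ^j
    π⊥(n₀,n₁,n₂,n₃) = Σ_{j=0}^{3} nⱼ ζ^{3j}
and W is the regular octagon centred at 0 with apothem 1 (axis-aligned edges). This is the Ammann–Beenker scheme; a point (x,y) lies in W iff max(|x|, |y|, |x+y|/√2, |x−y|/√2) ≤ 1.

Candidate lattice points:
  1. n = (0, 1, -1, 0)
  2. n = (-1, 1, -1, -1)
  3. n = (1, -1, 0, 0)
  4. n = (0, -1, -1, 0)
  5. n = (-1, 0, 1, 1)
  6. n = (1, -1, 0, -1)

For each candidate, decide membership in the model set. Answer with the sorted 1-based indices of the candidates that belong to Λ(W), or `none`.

π⊥(n) = n₀ + n₁ζ³ + n₂ζ⁶ + n₃ζ⁹ where ζ = e^{iπ/4}.
candidate 1: n = (0, 1, -1, 0) → π⊥ ≈ (-0.7071, +1.7071); max(|x|,|y|,|x±y|/√2) = 1.7071 > 1 ⇒ ∉ W
candidate 2: n = (-1, 1, -1, -1) → π⊥ ≈ (-2.4142, +1.0000); max(|x|,|y|,|x±y|/√2) = 2.4142 > 1 ⇒ ∉ W
candidate 3: n = (1, -1, 0, 0) → π⊥ ≈ (+1.7071, -0.7071); max(|x|,|y|,|x±y|/√2) = 1.7071 > 1 ⇒ ∉ W
candidate 4: n = (0, -1, -1, 0) → π⊥ ≈ (+0.7071, +0.2929); max(|x|,|y|,|x±y|/√2) = 0.7071 ≤ 1 ⇒ ∈ W
candidate 5: n = (-1, 0, 1, 1) → π⊥ ≈ (-0.2929, -0.2929); max(|x|,|y|,|x±y|/√2) = 0.4142 ≤ 1 ⇒ ∈ W
candidate 6: n = (1, -1, 0, -1) → π⊥ ≈ (+1.0000, -1.4142); max(|x|,|y|,|x±y|/√2) = 1.7071 > 1 ⇒ ∉ W

4, 5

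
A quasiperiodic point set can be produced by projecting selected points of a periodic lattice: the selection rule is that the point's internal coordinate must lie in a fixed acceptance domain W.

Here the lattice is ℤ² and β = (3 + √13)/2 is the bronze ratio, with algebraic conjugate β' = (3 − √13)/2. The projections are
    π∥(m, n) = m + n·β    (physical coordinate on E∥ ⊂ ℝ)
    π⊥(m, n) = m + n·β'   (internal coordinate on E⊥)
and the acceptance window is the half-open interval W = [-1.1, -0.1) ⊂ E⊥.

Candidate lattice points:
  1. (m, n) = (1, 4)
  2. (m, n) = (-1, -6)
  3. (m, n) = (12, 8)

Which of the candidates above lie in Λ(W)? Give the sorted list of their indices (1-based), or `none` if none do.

Compute β' = (3−√13)/2 = -0.302776, so π⊥(m,n) = m -0.302776·n.
candidate 1: (m,n)=(1,4) → π∥ = 1+4·β ≈ 14.211103, π⊥ = 1+4·β' ≈ -0.211103 ∈ [-1.1, -0.1) ⇒ IN Λ
candidate 2: (m,n)=(-1,-6) → π∥ = -1-6·β ≈ -20.816654, π⊥ = -1-6·β' ≈ 0.816654 ∉ [-1.1, -0.1) ⇒ out
candidate 3: (m,n)=(12,8) → π∥ = 12+8·β ≈ 38.422205, π⊥ = 12+8·β' ≈ 9.577795 ∉ [-1.1, -0.1) ⇒ out

1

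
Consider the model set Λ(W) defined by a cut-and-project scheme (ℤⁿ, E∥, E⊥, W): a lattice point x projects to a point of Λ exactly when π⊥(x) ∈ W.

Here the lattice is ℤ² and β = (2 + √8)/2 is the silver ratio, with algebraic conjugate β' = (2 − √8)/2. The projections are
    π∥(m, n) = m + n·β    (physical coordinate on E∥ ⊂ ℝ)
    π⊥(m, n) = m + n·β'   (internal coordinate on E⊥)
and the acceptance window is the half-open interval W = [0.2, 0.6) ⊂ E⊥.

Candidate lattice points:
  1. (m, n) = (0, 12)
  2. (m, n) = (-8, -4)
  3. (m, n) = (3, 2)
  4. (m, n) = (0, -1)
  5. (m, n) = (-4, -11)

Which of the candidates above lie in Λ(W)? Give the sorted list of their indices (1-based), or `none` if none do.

4, 5

β' = (2−√8)/2 ≈ -0.41421.
[1] lift (0,12): star map gives -4.97056; window check 0.2 ≤ -4.97056 < 0.6 is false → out
[2] lift (-8,-4): star map gives -6.34315; window check 0.2 ≤ -6.34315 < 0.6 is false → out
[3] lift (3,2): star map gives 2.17157; window check 0.2 ≤ 2.17157 < 0.6 is false → out
[4] lift (0,-1): star map gives 0.41421; window check 0.2 ≤ 0.41421 < 0.6 is true → IN Λ
[5] lift (-4,-11): star map gives 0.55635; window check 0.2 ≤ 0.55635 < 0.6 is true → IN Λ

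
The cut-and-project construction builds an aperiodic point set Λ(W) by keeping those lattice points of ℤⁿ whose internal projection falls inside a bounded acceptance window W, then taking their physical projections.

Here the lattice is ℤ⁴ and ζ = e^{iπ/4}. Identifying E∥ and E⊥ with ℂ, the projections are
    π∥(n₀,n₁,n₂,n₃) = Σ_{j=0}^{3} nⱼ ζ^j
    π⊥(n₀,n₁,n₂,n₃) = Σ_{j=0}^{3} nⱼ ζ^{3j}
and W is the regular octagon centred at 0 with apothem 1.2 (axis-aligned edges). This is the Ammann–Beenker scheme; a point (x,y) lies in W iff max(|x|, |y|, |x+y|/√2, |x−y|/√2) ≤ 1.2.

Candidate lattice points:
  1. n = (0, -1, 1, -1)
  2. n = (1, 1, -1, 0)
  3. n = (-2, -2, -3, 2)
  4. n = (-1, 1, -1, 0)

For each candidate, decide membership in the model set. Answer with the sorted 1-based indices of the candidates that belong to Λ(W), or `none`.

π⊥(n) = n₀ + n₁ζ³ + n₂ζ⁶ + n₃ζ⁹ where ζ = e^{iπ/4}.
candidate 1: n = (0, -1, 1, -1) → π⊥ ≈ (+0.0000, -2.4142); max(|x|,|y|,|x±y|/√2) = 2.4142 > 1.2 ⇒ ∉ W
candidate 2: n = (1, 1, -1, 0) → π⊥ ≈ (+0.2929, +1.7071); max(|x|,|y|,|x±y|/√2) = 1.7071 > 1.2 ⇒ ∉ W
candidate 3: n = (-2, -2, -3, 2) → π⊥ ≈ (+0.8284, +3.0000); max(|x|,|y|,|x±y|/√2) = 3.0000 > 1.2 ⇒ ∉ W
candidate 4: n = (-1, 1, -1, 0) → π⊥ ≈ (-1.7071, +1.7071); max(|x|,|y|,|x±y|/√2) = 2.4142 > 1.2 ⇒ ∉ W

none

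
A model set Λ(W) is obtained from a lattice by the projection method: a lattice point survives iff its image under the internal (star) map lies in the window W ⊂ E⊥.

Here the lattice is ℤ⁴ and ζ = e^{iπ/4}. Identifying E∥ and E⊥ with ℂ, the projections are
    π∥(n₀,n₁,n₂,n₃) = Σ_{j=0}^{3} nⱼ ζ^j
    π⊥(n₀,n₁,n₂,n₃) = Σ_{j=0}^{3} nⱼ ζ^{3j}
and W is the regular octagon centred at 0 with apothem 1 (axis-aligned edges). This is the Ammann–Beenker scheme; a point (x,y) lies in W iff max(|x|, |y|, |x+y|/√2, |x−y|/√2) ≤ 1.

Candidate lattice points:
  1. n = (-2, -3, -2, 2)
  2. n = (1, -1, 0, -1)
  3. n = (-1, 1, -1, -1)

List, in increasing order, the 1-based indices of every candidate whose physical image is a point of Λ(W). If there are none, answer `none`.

none

Internal map: ζ^{3j} for j=0..3 gives (1,0), (−√2/2,√2/2), (0,−1), (√2/2,√2/2).
candidate 1: n = (-2, -3, -2, 2) → π⊥ ≈ (+1.535534, +1.292893); max(|x|,|y|,|x±y|/√2) = 2.000000 > 1 ⇒ ∉ W
candidate 2: n = (1, -1, 0, -1) → π⊥ ≈ (+1.000000, -1.414214); max(|x|,|y|,|x±y|/√2) = 1.707107 > 1 ⇒ ∉ W
candidate 3: n = (-1, 1, -1, -1) → π⊥ ≈ (-2.414214, +1.000000); max(|x|,|y|,|x±y|/√2) = 2.414214 > 1 ⇒ ∉ W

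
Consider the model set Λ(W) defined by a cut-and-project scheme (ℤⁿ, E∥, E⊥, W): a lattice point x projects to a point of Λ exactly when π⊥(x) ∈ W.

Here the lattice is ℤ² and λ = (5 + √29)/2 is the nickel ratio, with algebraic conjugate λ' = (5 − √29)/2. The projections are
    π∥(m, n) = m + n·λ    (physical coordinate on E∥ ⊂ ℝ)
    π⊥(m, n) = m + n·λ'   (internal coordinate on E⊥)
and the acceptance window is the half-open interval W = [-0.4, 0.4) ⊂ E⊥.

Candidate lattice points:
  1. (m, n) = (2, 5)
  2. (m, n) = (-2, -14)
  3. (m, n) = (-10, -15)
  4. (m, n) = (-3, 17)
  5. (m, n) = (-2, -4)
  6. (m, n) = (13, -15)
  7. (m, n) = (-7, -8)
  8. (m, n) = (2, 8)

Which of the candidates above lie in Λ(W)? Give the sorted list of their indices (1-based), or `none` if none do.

none

Numerically λ ≈ 5.1926 and λ' = −1/λ ≈ -0.1926.
[1] lift (2,5): star map gives 1.0371; window check -0.4 ≤ 1.0371 < 0.4 is false → out
[2] lift (-2,-14): star map gives 0.6962; window check -0.4 ≤ 0.6962 < 0.4 is false → out
[3] lift (-10,-15): star map gives -7.1113; window check -0.4 ≤ -7.1113 < 0.4 is false → out
[4] lift (-3,17): star map gives -6.2739; window check -0.4 ≤ -6.2739 < 0.4 is false → out
[5] lift (-2,-4): star map gives -1.2297; window check -0.4 ≤ -1.2297 < 0.4 is false → out
[6] lift (13,-15): star map gives 15.8887; window check -0.4 ≤ 15.8887 < 0.4 is false → out
[7] lift (-7,-8): star map gives -5.4593; window check -0.4 ≤ -5.4593 < 0.4 is false → out
[8] lift (2,8): star map gives 0.4593; window check -0.4 ≤ 0.4593 < 0.4 is false → out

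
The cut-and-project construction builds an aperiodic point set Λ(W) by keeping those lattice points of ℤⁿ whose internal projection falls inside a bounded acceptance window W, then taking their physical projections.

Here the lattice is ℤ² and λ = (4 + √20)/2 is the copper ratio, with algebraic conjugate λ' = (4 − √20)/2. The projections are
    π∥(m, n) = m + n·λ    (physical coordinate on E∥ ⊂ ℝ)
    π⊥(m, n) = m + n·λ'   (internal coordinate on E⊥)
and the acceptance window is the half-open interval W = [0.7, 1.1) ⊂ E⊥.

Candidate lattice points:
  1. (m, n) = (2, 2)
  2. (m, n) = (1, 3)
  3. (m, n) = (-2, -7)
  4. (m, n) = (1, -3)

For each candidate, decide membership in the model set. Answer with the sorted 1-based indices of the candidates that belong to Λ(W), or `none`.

λ' = (4−√20)/2 ≈ -0.23607.
#1 (2,2): internal coord 2 + (2)·λ' = +1.52786; +1.52786 ∉ [0.7, 1.1) → out
#2 (1,3): internal coord 1 + (3)·λ' = +0.29180; +0.29180 ∉ [0.7, 1.1) → out
#3 (-2,-7): internal coord -2 + (-7)·λ' = -0.34752; -0.34752 ∉ [0.7, 1.1) → out
#4 (1,-3): internal coord 1 + (-3)·λ' = +1.70820; +1.70820 ∉ [0.7, 1.1) → out

none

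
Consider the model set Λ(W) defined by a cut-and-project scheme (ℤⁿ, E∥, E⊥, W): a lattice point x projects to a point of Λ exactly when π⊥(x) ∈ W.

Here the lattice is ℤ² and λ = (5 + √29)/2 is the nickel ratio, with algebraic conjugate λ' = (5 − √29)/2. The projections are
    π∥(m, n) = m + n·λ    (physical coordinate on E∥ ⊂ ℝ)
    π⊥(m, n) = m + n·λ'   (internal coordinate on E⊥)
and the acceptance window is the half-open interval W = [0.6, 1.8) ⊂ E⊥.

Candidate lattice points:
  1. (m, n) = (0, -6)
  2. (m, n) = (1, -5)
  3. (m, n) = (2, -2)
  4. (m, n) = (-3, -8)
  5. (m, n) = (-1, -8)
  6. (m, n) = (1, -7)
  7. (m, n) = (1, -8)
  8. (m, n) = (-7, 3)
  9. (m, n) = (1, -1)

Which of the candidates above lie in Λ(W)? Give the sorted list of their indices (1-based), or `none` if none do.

λ' = (5−√29)/2 ≈ -0.1926.
candidate 1: (m,n)=(0,-6) → π∥ = 0-6·λ ≈ -31.1555, π⊥ = 0-6·λ' ≈ 1.1555 ∈ [0.6, 1.8) ⇒ IN Λ
candidate 2: (m,n)=(1,-5) → π∥ = 1-5·λ ≈ -24.9629, π⊥ = 1-5·λ' ≈ 1.9629 ∉ [0.6, 1.8) ⇒ out
candidate 3: (m,n)=(2,-2) → π∥ = 2-2·λ ≈ -8.3852, π⊥ = 2-2·λ' ≈ 2.3852 ∉ [0.6, 1.8) ⇒ out
candidate 4: (m,n)=(-3,-8) → π∥ = -3-8·λ ≈ -44.5407, π⊥ = -3-8·λ' ≈ -1.4593 ∉ [0.6, 1.8) ⇒ out
candidate 5: (m,n)=(-1,-8) → π∥ = -1-8·λ ≈ -42.5407, π⊥ = -1-8·λ' ≈ 0.5407 ∉ [0.6, 1.8) ⇒ out
candidate 6: (m,n)=(1,-7) → π∥ = 1-7·λ ≈ -35.3481, π⊥ = 1-7·λ' ≈ 2.3481 ∉ [0.6, 1.8) ⇒ out
candidate 7: (m,n)=(1,-8) → π∥ = 1-8·λ ≈ -40.5407, π⊥ = 1-8·λ' ≈ 2.5407 ∉ [0.6, 1.8) ⇒ out
candidate 8: (m,n)=(-7,3) → π∥ = -7+3·λ ≈ 8.5777, π⊥ = -7+3·λ' ≈ -7.5777 ∉ [0.6, 1.8) ⇒ out
candidate 9: (m,n)=(1,-1) → π∥ = 1-1·λ ≈ -4.1926, π⊥ = 1-1·λ' ≈ 1.1926 ∈ [0.6, 1.8) ⇒ IN Λ

1, 9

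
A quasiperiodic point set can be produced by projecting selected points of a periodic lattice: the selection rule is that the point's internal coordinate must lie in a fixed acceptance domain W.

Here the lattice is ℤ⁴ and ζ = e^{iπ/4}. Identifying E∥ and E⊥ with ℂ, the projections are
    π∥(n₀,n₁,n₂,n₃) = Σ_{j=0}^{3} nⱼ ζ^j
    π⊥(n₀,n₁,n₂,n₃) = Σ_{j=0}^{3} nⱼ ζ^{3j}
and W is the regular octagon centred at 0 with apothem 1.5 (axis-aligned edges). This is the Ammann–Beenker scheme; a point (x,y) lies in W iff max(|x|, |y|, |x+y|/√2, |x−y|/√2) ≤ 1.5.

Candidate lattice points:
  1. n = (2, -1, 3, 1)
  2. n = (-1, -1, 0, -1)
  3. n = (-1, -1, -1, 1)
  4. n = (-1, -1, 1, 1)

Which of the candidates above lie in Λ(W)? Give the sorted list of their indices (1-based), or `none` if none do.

3, 4

With ζ = e^{iπ/4} the internal vectors are ζ^0,ζ^3,ζ^6,ζ^9.
candidate 1: n = (2, -1, 3, 1) → π⊥ ≈ (+3.414214, -3.000000); max(|x|,|y|,|x±y|/√2) = 4.535534 > 1.5 ⇒ ∉ W
candidate 2: n = (-1, -1, 0, -1) → π⊥ ≈ (-1.000000, -1.414214); max(|x|,|y|,|x±y|/√2) = 1.707107 > 1.5 ⇒ ∉ W
candidate 3: n = (-1, -1, -1, 1) → π⊥ ≈ (+0.414214, +1.000000); max(|x|,|y|,|x±y|/√2) = 1.000000 ≤ 1.5 ⇒ ∈ W
candidate 4: n = (-1, -1, 1, 1) → π⊥ ≈ (+0.414214, -1.000000); max(|x|,|y|,|x±y|/√2) = 1.000000 ≤ 1.5 ⇒ ∈ W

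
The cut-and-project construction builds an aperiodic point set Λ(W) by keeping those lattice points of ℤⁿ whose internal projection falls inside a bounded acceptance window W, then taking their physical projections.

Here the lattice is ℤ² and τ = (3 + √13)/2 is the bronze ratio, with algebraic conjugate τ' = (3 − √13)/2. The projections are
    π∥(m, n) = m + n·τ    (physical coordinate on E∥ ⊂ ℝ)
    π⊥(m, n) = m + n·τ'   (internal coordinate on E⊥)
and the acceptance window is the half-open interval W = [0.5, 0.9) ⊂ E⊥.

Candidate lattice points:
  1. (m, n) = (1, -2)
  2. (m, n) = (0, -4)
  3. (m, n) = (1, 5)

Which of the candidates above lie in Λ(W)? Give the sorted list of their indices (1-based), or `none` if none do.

none

Numerically τ ≈ 3.30278 and τ' = −1/τ ≈ -0.30278.
#1 (1,-2): internal coord 1 + (-2)·τ' = +1.60555; +1.60555 ∉ [0.5, 0.9) → out
#2 (0,-4): internal coord 0 + (-4)·τ' = +1.21110; +1.21110 ∉ [0.5, 0.9) → out
#3 (1,5): internal coord 1 + (5)·τ' = -0.51388; -0.51388 ∉ [0.5, 0.9) → out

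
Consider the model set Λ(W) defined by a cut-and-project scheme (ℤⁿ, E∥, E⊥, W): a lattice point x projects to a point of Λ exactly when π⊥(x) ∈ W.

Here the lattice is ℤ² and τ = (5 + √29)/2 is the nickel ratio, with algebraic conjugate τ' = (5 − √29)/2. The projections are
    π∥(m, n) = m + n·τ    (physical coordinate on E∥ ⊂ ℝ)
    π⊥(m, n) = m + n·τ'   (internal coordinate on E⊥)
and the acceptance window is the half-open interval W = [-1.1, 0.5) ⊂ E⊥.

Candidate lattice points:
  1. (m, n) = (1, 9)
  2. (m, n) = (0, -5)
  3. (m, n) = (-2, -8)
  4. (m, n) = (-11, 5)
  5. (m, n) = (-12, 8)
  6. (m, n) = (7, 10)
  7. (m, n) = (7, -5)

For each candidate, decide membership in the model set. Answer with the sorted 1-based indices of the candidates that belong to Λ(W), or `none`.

Compute τ' = (5−√29)/2 = -0.192582, so π⊥(m,n) = m -0.192582·n.
#1 (1,9): internal coord 1 + (9)·τ' = -0.733242; -0.733242 ∈ [-1.1, 0.5) → IN Λ
#2 (0,-5): internal coord 0 + (-5)·τ' = +0.962912; +0.962912 ∉ [-1.1, 0.5) → out
#3 (-2,-8): internal coord -2 + (-8)·τ' = -0.459341; -0.459341 ∈ [-1.1, 0.5) → IN Λ
#4 (-11,5): internal coord -11 + (5)·τ' = -11.962912; -11.962912 ∉ [-1.1, 0.5) → out
#5 (-12,8): internal coord -12 + (8)·τ' = -13.540659; -13.540659 ∉ [-1.1, 0.5) → out
#6 (7,10): internal coord 7 + (10)·τ' = +5.074176; +5.074176 ∉ [-1.1, 0.5) → out
#7 (7,-5): internal coord 7 + (-5)·τ' = +7.962912; +7.962912 ∉ [-1.1, 0.5) → out

1, 3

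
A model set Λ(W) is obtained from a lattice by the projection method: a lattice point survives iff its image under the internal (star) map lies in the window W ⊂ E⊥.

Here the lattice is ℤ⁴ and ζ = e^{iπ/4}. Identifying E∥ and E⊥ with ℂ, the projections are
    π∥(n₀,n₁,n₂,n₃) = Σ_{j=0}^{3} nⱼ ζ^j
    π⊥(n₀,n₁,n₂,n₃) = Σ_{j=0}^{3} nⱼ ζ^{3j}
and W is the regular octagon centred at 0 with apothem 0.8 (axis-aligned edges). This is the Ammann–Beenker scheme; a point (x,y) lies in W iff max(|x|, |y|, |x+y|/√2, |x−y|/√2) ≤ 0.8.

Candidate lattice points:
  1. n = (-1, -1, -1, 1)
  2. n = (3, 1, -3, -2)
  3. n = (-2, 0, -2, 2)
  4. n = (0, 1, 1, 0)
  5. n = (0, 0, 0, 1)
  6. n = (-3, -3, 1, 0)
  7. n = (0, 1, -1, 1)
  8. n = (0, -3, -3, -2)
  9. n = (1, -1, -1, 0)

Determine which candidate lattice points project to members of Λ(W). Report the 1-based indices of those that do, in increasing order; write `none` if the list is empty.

π⊥(n) = n₀ + n₁ζ³ + n₂ζ⁶ + n₃ζ⁹ where ζ = e^{iπ/4}.
candidate 1: n = (-1, -1, -1, 1) → π⊥ ≈ (+0.414214, +1.000000); max(|x|,|y|,|x±y|/√2) = 1.000000 > 0.8 ⇒ ∉ W
candidate 2: n = (3, 1, -3, -2) → π⊥ ≈ (+0.878680, +2.292893); max(|x|,|y|,|x±y|/√2) = 2.292893 > 0.8 ⇒ ∉ W
candidate 3: n = (-2, 0, -2, 2) → π⊥ ≈ (-0.585786, +3.414214); max(|x|,|y|,|x±y|/√2) = 3.414214 > 0.8 ⇒ ∉ W
candidate 4: n = (0, 1, 1, 0) → π⊥ ≈ (-0.707107, -0.292893); max(|x|,|y|,|x±y|/√2) = 0.707107 ≤ 0.8 ⇒ ∈ W
candidate 5: n = (0, 0, 0, 1) → π⊥ ≈ (+0.707107, +0.707107); max(|x|,|y|,|x±y|/√2) = 1.000000 > 0.8 ⇒ ∉ W
candidate 6: n = (-3, -3, 1, 0) → π⊥ ≈ (-0.878680, -3.121320); max(|x|,|y|,|x±y|/√2) = 3.121320 > 0.8 ⇒ ∉ W
candidate 7: n = (0, 1, -1, 1) → π⊥ ≈ (+0.000000, +2.414214); max(|x|,|y|,|x±y|/√2) = 2.414214 > 0.8 ⇒ ∉ W
candidate 8: n = (0, -3, -3, -2) → π⊥ ≈ (+0.707107, -0.535534); max(|x|,|y|,|x±y|/√2) = 0.878680 > 0.8 ⇒ ∉ W
candidate 9: n = (1, -1, -1, 0) → π⊥ ≈ (+1.707107, +0.292893); max(|x|,|y|,|x±y|/√2) = 1.707107 > 0.8 ⇒ ∉ W

4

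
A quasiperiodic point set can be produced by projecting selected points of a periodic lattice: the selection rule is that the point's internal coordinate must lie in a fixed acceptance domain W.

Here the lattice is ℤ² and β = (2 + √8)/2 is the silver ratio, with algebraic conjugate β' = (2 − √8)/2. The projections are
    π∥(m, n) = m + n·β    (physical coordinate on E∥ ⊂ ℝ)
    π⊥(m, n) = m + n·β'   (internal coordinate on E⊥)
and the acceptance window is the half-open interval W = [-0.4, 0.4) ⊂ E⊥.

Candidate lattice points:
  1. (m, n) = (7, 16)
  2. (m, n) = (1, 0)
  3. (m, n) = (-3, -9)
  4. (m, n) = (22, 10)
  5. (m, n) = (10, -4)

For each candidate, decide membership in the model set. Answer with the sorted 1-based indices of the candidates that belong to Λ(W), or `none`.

Numerically β ≈ 2.41421 and β' = −1/β ≈ -0.41421.
[1] lift (7,16): star map gives 0.37258; window check -0.4 ≤ 0.37258 < 0.4 is true → IN Λ
[2] lift (1,0): star map gives 1.00000; window check -0.4 ≤ 1.00000 < 0.4 is false → out
[3] lift (-3,-9): star map gives 0.72792; window check -0.4 ≤ 0.72792 < 0.4 is false → out
[4] lift (22,10): star map gives 17.85786; window check -0.4 ≤ 17.85786 < 0.4 is false → out
[5] lift (10,-4): star map gives 11.65685; window check -0.4 ≤ 11.65685 < 0.4 is false → out

1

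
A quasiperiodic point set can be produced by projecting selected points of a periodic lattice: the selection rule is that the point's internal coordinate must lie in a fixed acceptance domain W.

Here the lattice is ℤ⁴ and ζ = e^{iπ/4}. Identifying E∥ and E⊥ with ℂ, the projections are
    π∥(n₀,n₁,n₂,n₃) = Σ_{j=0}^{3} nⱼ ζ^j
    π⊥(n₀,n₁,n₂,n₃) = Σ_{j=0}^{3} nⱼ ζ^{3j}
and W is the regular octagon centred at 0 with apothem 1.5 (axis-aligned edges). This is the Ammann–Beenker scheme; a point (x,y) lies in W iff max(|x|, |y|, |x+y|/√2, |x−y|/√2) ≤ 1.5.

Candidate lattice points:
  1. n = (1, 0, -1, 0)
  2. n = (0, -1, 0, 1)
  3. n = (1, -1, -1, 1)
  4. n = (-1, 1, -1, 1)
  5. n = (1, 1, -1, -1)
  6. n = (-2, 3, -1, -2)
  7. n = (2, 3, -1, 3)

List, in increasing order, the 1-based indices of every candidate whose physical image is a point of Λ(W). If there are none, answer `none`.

π⊥(n) = n₀ + n₁ζ³ + n₂ζ⁶ + n₃ζ⁹ where ζ = e^{iπ/4}.
candidate 1: n = (1, 0, -1, 0) → π⊥ ≈ (+1.00000, +1.00000); max(|x|,|y|,|x±y|/√2) = 1.41421 ≤ 1.5 ⇒ ∈ W
candidate 2: n = (0, -1, 0, 1) → π⊥ ≈ (+1.41421, +0.00000); max(|x|,|y|,|x±y|/√2) = 1.41421 ≤ 1.5 ⇒ ∈ W
candidate 3: n = (1, -1, -1, 1) → π⊥ ≈ (+2.41421, +1.00000); max(|x|,|y|,|x±y|/√2) = 2.41421 > 1.5 ⇒ ∉ W
candidate 4: n = (-1, 1, -1, 1) → π⊥ ≈ (-1.00000, +2.41421); max(|x|,|y|,|x±y|/√2) = 2.41421 > 1.5 ⇒ ∉ W
candidate 5: n = (1, 1, -1, -1) → π⊥ ≈ (-0.41421, +1.00000); max(|x|,|y|,|x±y|/√2) = 1.00000 ≤ 1.5 ⇒ ∈ W
candidate 6: n = (-2, 3, -1, -2) → π⊥ ≈ (-5.53553, +1.70711); max(|x|,|y|,|x±y|/√2) = 5.53553 > 1.5 ⇒ ∉ W
candidate 7: n = (2, 3, -1, 3) → π⊥ ≈ (+2.00000, +5.24264); max(|x|,|y|,|x±y|/√2) = 5.24264 > 1.5 ⇒ ∉ W

1, 2, 5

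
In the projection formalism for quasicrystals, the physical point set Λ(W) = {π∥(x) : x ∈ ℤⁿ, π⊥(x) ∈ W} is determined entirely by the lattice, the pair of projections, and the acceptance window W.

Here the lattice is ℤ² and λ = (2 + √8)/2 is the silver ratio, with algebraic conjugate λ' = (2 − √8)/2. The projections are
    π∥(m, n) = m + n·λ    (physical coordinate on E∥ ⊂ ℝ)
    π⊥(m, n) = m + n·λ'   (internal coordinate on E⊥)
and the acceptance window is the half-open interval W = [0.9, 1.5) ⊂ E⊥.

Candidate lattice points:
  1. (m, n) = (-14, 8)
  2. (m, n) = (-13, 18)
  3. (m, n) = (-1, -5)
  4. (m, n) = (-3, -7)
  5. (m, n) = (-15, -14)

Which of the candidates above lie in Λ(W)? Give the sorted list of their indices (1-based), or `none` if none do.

3

Numerically λ ≈ 2.4142 and λ' = −1/λ ≈ -0.4142.
#1 (-14,8): internal coord -14 + (8)·λ' = -17.3137; -17.3137 ∉ [0.9, 1.5) → out
#2 (-13,18): internal coord -13 + (18)·λ' = -20.4558; -20.4558 ∉ [0.9, 1.5) → out
#3 (-1,-5): internal coord -1 + (-5)·λ' = +1.0711; +1.0711 ∈ [0.9, 1.5) → IN Λ
#4 (-3,-7): internal coord -3 + (-7)·λ' = -0.1005; -0.1005 ∉ [0.9, 1.5) → out
#5 (-15,-14): internal coord -15 + (-14)·λ' = -9.2010; -9.2010 ∉ [0.9, 1.5) → out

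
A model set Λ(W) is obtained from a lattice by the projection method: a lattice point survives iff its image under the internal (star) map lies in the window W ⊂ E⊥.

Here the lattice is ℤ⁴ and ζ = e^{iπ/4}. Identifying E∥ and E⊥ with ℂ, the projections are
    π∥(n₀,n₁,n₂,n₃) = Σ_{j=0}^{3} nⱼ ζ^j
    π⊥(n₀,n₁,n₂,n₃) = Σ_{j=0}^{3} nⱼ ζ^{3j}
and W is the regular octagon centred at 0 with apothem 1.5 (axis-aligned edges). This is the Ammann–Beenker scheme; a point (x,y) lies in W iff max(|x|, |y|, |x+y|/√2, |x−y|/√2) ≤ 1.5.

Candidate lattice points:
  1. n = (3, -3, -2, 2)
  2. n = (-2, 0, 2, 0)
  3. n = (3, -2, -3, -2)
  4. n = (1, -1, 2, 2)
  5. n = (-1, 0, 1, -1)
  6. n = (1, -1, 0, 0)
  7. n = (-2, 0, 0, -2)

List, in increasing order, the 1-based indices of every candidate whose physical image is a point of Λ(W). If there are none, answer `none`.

π⊥(n) = n₀ + n₁ζ³ + n₂ζ⁶ + n₃ζ⁹ where ζ = e^{iπ/4}.
candidate 1: n = (3, -3, -2, 2) → π⊥ ≈ (+6.5355, +1.2929); max(|x|,|y|,|x±y|/√2) = 6.5355 > 1.5 ⇒ ∉ W
candidate 2: n = (-2, 0, 2, 0) → π⊥ ≈ (-2.0000, -2.0000); max(|x|,|y|,|x±y|/√2) = 2.8284 > 1.5 ⇒ ∉ W
candidate 3: n = (3, -2, -3, -2) → π⊥ ≈ (+3.0000, +0.1716); max(|x|,|y|,|x±y|/√2) = 3.0000 > 1.5 ⇒ ∉ W
candidate 4: n = (1, -1, 2, 2) → π⊥ ≈ (+3.1213, -1.2929); max(|x|,|y|,|x±y|/√2) = 3.1213 > 1.5 ⇒ ∉ W
candidate 5: n = (-1, 0, 1, -1) → π⊥ ≈ (-1.7071, -1.7071); max(|x|,|y|,|x±y|/√2) = 2.4142 > 1.5 ⇒ ∉ W
candidate 6: n = (1, -1, 0, 0) → π⊥ ≈ (+1.7071, -0.7071); max(|x|,|y|,|x±y|/√2) = 1.7071 > 1.5 ⇒ ∉ W
candidate 7: n = (-2, 0, 0, -2) → π⊥ ≈ (-3.4142, -1.4142); max(|x|,|y|,|x±y|/√2) = 3.4142 > 1.5 ⇒ ∉ W

none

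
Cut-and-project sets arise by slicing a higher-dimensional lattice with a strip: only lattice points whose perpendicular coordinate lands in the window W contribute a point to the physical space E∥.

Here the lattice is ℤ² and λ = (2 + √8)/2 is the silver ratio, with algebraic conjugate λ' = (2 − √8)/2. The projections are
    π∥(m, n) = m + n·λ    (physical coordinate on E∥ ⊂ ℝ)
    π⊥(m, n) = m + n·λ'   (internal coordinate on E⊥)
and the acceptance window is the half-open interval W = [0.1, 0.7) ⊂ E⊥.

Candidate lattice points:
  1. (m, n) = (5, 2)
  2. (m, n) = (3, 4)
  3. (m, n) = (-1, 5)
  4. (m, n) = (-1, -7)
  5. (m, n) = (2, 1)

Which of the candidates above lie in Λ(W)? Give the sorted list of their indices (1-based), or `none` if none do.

λ' = (2−√8)/2 ≈ -0.41421.
[1] lift (5,2): star map gives 4.17157; window check 0.1 ≤ 4.17157 < 0.7 is false → out
[2] lift (3,4): star map gives 1.34315; window check 0.1 ≤ 1.34315 < 0.7 is false → out
[3] lift (-1,5): star map gives -3.07107; window check 0.1 ≤ -3.07107 < 0.7 is false → out
[4] lift (-1,-7): star map gives 1.89949; window check 0.1 ≤ 1.89949 < 0.7 is false → out
[5] lift (2,1): star map gives 1.58579; window check 0.1 ≤ 1.58579 < 0.7 is false → out

none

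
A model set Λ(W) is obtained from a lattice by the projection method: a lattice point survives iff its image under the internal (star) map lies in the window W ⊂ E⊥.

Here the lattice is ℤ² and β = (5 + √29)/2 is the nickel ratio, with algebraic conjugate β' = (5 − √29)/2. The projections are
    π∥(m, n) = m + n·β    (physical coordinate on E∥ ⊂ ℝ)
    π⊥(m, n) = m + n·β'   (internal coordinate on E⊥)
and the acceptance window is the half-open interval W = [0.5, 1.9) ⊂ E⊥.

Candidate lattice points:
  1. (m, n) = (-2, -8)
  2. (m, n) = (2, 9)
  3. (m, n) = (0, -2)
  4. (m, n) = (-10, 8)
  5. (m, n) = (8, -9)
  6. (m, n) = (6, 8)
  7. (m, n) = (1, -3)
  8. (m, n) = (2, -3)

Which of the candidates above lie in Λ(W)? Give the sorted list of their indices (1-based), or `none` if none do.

7

Compute β' = (5−√29)/2 = -0.192582, so π⊥(m,n) = m -0.192582·n.
[1] lift (-2,-8): star map gives -0.459341; window check 0.5 ≤ -0.459341 < 1.9 is false → out
[2] lift (2,9): star map gives 0.266758; window check 0.5 ≤ 0.266758 < 1.9 is false → out
[3] lift (0,-2): star map gives 0.385165; window check 0.5 ≤ 0.385165 < 1.9 is false → out
[4] lift (-10,8): star map gives -11.540659; window check 0.5 ≤ -11.540659 < 1.9 is false → out
[5] lift (8,-9): star map gives 9.733242; window check 0.5 ≤ 9.733242 < 1.9 is false → out
[6] lift (6,8): star map gives 4.459341; window check 0.5 ≤ 4.459341 < 1.9 is false → out
[7] lift (1,-3): star map gives 1.577747; window check 0.5 ≤ 1.577747 < 1.9 is true → IN Λ
[8] lift (2,-3): star map gives 2.577747; window check 0.5 ≤ 2.577747 < 1.9 is false → out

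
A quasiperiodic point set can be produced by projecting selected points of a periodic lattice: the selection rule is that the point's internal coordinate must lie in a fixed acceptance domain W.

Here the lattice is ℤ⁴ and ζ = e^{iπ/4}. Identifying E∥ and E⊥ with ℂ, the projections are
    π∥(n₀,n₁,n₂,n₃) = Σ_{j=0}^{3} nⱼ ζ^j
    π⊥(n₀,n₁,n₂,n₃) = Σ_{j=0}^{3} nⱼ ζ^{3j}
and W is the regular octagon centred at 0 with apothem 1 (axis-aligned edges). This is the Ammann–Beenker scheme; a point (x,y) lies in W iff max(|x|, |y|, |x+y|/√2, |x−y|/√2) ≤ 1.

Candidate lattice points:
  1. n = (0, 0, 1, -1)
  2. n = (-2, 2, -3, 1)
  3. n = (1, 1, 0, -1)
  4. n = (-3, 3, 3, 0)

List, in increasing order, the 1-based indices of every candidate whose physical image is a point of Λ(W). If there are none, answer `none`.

Internal map: ζ^{3j} for j=0..3 gives (1,0), (−√2/2,√2/2), (0,−1), (√2/2,√2/2).
candidate 1: n = (0, 0, 1, -1) → π⊥ ≈ (-0.7071, -1.7071); max(|x|,|y|,|x±y|/√2) = 1.7071 > 1 ⇒ ∉ W
candidate 2: n = (-2, 2, -3, 1) → π⊥ ≈ (-2.7071, +5.1213); max(|x|,|y|,|x±y|/√2) = 5.5355 > 1 ⇒ ∉ W
candidate 3: n = (1, 1, 0, -1) → π⊥ ≈ (-0.4142, +0.0000); max(|x|,|y|,|x±y|/√2) = 0.4142 ≤ 1 ⇒ ∈ W
candidate 4: n = (-3, 3, 3, 0) → π⊥ ≈ (-5.1213, -0.8787); max(|x|,|y|,|x±y|/√2) = 5.1213 > 1 ⇒ ∉ W

3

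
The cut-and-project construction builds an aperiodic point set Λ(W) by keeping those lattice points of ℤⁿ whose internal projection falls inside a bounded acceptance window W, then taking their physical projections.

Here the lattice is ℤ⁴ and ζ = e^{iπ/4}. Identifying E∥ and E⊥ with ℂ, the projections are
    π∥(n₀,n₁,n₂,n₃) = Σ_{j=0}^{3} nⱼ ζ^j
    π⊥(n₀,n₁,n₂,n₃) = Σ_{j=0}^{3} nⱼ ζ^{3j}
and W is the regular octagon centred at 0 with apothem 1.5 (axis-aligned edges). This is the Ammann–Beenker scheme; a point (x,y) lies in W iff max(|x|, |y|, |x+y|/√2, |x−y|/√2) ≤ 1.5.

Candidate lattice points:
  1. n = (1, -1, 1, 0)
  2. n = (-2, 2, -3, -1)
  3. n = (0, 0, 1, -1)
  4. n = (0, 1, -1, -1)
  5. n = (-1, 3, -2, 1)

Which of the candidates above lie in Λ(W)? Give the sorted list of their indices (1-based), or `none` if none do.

none

Internal map: ζ^{3j} for j=0..3 gives (1,0), (−√2/2,√2/2), (0,−1), (√2/2,√2/2).
candidate 1: n = (1, -1, 1, 0) → π⊥ ≈ (+1.707107, -1.707107); max(|x|,|y|,|x±y|/√2) = 2.414214 > 1.5 ⇒ ∉ W
candidate 2: n = (-2, 2, -3, -1) → π⊥ ≈ (-4.121320, +3.707107); max(|x|,|y|,|x±y|/√2) = 5.535534 > 1.5 ⇒ ∉ W
candidate 3: n = (0, 0, 1, -1) → π⊥ ≈ (-0.707107, -1.707107); max(|x|,|y|,|x±y|/√2) = 1.707107 > 1.5 ⇒ ∉ W
candidate 4: n = (0, 1, -1, -1) → π⊥ ≈ (-1.414214, +1.000000); max(|x|,|y|,|x±y|/√2) = 1.707107 > 1.5 ⇒ ∉ W
candidate 5: n = (-1, 3, -2, 1) → π⊥ ≈ (-2.414214, +4.828427); max(|x|,|y|,|x±y|/√2) = 5.121320 > 1.5 ⇒ ∉ W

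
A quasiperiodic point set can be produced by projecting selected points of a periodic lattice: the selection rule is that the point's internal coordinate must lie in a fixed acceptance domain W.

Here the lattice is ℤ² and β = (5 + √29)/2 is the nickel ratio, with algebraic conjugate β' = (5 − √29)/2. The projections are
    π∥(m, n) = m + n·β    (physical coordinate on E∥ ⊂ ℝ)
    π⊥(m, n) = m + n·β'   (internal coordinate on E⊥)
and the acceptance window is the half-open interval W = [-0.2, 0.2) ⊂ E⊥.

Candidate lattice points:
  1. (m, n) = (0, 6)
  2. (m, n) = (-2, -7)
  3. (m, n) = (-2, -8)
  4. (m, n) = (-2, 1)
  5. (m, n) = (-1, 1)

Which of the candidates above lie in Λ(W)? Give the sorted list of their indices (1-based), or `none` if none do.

Compute β' = (5−√29)/2 = -0.192582, so π⊥(m,n) = m -0.192582·n.
candidate 1: (m,n)=(0,6) → π∥ = 0+6·β ≈ 31.155494, π⊥ = 0+6·β' ≈ -1.155494 ∉ [-0.2, 0.2) ⇒ out
candidate 2: (m,n)=(-2,-7) → π∥ = -2-7·β ≈ -38.348077, π⊥ = -2-7·β' ≈ -0.651923 ∉ [-0.2, 0.2) ⇒ out
candidate 3: (m,n)=(-2,-8) → π∥ = -2-8·β ≈ -43.540659, π⊥ = -2-8·β' ≈ -0.459341 ∉ [-0.2, 0.2) ⇒ out
candidate 4: (m,n)=(-2,1) → π∥ = -2+1·β ≈ 3.192582, π⊥ = -2+1·β' ≈ -2.192582 ∉ [-0.2, 0.2) ⇒ out
candidate 5: (m,n)=(-1,1) → π∥ = -1+1·β ≈ 4.192582, π⊥ = -1+1·β' ≈ -1.192582 ∉ [-0.2, 0.2) ⇒ out

none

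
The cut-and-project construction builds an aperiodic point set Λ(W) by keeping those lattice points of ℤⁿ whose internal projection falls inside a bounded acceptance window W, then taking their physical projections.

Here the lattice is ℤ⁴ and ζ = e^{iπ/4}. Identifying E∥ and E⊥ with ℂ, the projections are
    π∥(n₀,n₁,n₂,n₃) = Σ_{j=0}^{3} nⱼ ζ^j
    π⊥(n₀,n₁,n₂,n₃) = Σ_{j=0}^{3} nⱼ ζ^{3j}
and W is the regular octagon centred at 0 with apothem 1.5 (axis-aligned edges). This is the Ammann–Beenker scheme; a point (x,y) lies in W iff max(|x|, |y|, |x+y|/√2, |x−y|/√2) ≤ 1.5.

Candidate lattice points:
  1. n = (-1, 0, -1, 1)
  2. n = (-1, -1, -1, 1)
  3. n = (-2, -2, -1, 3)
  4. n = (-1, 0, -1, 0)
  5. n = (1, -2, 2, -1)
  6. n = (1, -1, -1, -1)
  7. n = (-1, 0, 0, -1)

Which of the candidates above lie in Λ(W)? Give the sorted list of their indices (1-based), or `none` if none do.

2, 4, 6

π⊥(n) = n₀ + n₁ζ³ + n₂ζ⁶ + n₃ζ⁹ where ζ = e^{iπ/4}.
candidate 1: n = (-1, 0, -1, 1) → π⊥ ≈ (-0.29289, +1.70711); max(|x|,|y|,|x±y|/√2) = 1.70711 > 1.5 ⇒ ∉ W
candidate 2: n = (-1, -1, -1, 1) → π⊥ ≈ (+0.41421, +1.00000); max(|x|,|y|,|x±y|/√2) = 1.00000 ≤ 1.5 ⇒ ∈ W
candidate 3: n = (-2, -2, -1, 3) → π⊥ ≈ (+1.53553, +1.70711); max(|x|,|y|,|x±y|/√2) = 2.29289 > 1.5 ⇒ ∉ W
candidate 4: n = (-1, 0, -1, 0) → π⊥ ≈ (-1.00000, +1.00000); max(|x|,|y|,|x±y|/√2) = 1.41421 ≤ 1.5 ⇒ ∈ W
candidate 5: n = (1, -2, 2, -1) → π⊥ ≈ (+1.70711, -4.12132); max(|x|,|y|,|x±y|/√2) = 4.12132 > 1.5 ⇒ ∉ W
candidate 6: n = (1, -1, -1, -1) → π⊥ ≈ (+1.00000, -0.41421); max(|x|,|y|,|x±y|/√2) = 1.00000 ≤ 1.5 ⇒ ∈ W
candidate 7: n = (-1, 0, 0, -1) → π⊥ ≈ (-1.70711, -0.70711); max(|x|,|y|,|x±y|/√2) = 1.70711 > 1.5 ⇒ ∉ W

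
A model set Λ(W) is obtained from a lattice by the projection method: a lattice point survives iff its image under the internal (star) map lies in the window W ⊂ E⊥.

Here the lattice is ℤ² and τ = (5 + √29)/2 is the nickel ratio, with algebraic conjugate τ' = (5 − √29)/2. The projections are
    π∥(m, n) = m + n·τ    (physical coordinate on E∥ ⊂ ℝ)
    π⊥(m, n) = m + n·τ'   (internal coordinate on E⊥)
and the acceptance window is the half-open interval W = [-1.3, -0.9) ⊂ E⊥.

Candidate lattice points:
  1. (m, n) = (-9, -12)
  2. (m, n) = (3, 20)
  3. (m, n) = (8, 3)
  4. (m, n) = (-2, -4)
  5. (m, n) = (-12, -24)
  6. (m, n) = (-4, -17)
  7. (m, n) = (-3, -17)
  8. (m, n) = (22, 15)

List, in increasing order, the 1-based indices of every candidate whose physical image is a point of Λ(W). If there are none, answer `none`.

4

Numerically τ ≈ 5.1926 and τ' = −1/τ ≈ -0.1926.
#1 (-9,-12): internal coord -9 + (-12)·τ' = -6.6890; -6.6890 ∉ [-1.3, -0.9) → out
#2 (3,20): internal coord 3 + (20)·τ' = -0.8516; -0.8516 ∉ [-1.3, -0.9) → out
#3 (8,3): internal coord 8 + (3)·τ' = +7.4223; +7.4223 ∉ [-1.3, -0.9) → out
#4 (-2,-4): internal coord -2 + (-4)·τ' = -1.2297; -1.2297 ∈ [-1.3, -0.9) → IN Λ
#5 (-12,-24): internal coord -12 + (-24)·τ' = -7.3780; -7.3780 ∉ [-1.3, -0.9) → out
#6 (-4,-17): internal coord -4 + (-17)·τ' = -0.7261; -0.7261 ∉ [-1.3, -0.9) → out
#7 (-3,-17): internal coord -3 + (-17)·τ' = +0.2739; +0.2739 ∉ [-1.3, -0.9) → out
#8 (22,15): internal coord 22 + (15)·τ' = +19.1113; +19.1113 ∉ [-1.3, -0.9) → out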